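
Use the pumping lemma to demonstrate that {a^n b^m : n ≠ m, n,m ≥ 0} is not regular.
Assume for contradiction that L is regular, and let p ≥ 1 be the pumping length given by the pumping lemma.
Choose s = a^p b^(p + p!). Then s ∈ L because p ≠ p + p! (as p! ≥ 1), and |s| ≥ p.
By the pumping lemma, s = xyz for some x, y, z with |xy| ≤ p, |y| ≥ 1, and xy^i z ∈ L for every i ≥ 0.
Since |xy| ≤ p and the first p symbols of s are all a's, y = a^k for some k with 1 ≤ k ≤ p.
For every i ≥ 0, xy^i z = a^(p + (i − 1)k) b^(p + p!).

Because 1 ≤ k ≤ p, k divides p!. Let t = p!/k (a positive integer) and take i = t + 1.
Then the number of a's is p + tk = p + p!, which equals the number of b's.
So xy^(t+1) z = a^(p + p!) b^(p + p!) has equally many a's and b's and is NOT in L.

This contradicts the pumping lemma, which requires xy^i z ∈ L for all i ≥ 0.
Hence L = {a^n b^m : n ≠ m, n,m ≥ 0} is not regular. ∎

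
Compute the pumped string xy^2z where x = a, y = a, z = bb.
aaabb

Given x = 'a', y = 'a', z = 'bb' and i = 2:

xy^2z = x + y·y·...·y (2 times) + z
       = 'a' + 'a'^2 + 'bb'
       = 'a' + 'aa' + 'bb'
       = 'aaabb'

The pumped string is 'aaabb' with length 5.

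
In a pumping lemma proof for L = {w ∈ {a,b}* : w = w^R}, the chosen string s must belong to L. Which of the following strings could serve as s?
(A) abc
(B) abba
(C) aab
(B) abba

The pumping lemma is applied to a string s that lies in L, so first check membership of each option:
- (A) abc reversed is cba ≠ abc, so it is not a palindrome and is not in L ✗
- (B) abba reversed is abba, the same string, so it is a palindrome and is in L ✓
- (C) aab reversed is baa ≠ aab, so it is not a palindrome and is not in L ✗

Only (B) abba is in L, so it is the only candidate that could play the role of s.
(In a complete proof one picks s in terms of the pumping length p so that |s| ≥ p is guaranteed; a fixed string like abba illustrates the shape of such an s.)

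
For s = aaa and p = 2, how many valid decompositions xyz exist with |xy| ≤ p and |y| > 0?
3

For s = 'aaa' with pumping length p = 2:

Constraints: |xy| ≤ 2, |y| > 0

Valid decompositions (|xy| ≤ p, |y| ≥ 1):
  • x='', y='a', z='aa'
  • x='a', y='a', z='a'
  • x='', y='aa', z='a'

Total count: 3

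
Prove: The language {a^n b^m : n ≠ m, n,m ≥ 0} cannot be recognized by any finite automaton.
Assume for contradiction that L is regular, and let p ≥ 1 be the pumping length given by the pumping lemma.
Choose s = a^p b^(p + p!). Then s ∈ L because p ≠ p + p! (as p! ≥ 1), and |s| ≥ p.
By the pumping lemma, s = xyz for some x, y, z with |xy| ≤ p, |y| ≥ 1, and xy^i z ∈ L for every i ≥ 0.
Since |xy| ≤ p and the first p symbols of s are all a's, y = a^k for some k with 1 ≤ k ≤ p.
For every i ≥ 0, xy^i z = a^(p + (i − 1)k) b^(p + p!).

Because 1 ≤ k ≤ p, k divides p!. Let t = p!/k (a positive integer) and take i = t + 1.
Then the number of a's is p + tk = p + p!, which equals the number of b's.
So xy^(t+1) z = a^(p + p!) b^(p + p!) has equally many a's and b's and is NOT in L.

This contradicts the pumping lemma, which requires xy^i z ∈ L for all i ≥ 0.
Hence L = {a^n b^m : n ≠ m, n,m ≥ 0} is not regular. ∎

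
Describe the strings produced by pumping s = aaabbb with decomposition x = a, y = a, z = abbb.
{xy^i z : i ≥ 0} = {a^(2+i) b^3 : i ≥ 0} = {aabbb, aaabbb, aaaabbb, ...}

With x = a, y = a, z = abbb: Starting with aaabbb and pumping the second 'a', we get strings with 2+i a's followed by 3 b's for i = 0, 1, 2, ...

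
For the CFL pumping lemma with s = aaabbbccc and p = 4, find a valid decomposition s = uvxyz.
u='aa', v='a', x='bb', y='b', z='ccc'

For s = aaabbbccc with pumping length p = 4:

One valid decomposition:
- u = 'aa'
- v = 'a'
- x = 'bb'
- y = 'b'
- z = 'ccc'

Verification:
- uvxyz = 'aa' + 'a' + 'bb' + 'b' + 'ccc' = aaabbbccc ✓
- |vxy| = |'abbb'| = 4 ≤ 4 ✓
- |vy| = |'ab'| = 2 > 0 ✓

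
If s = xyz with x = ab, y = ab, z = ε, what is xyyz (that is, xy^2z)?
ababab

Given x = 'ab', y = 'ab', z = '' and i = 2:

xy^2z = x + y·y·...·y (2 times) + z
       = 'ab' + 'ab'^2 + ''
       = 'ab' + 'abab' + ''
       = 'ababab'

The pumped string is 'ababab' with length 6.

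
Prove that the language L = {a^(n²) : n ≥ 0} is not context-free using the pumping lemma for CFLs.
Assume for contradiction that L is context-free, and let p ≥ 1 be the pumping length given by the pumping lemma for CFLs.
Choose s = a^(p²). Then s ∈ L and |s| = p² ≥ p.
By the CFL pumping lemma, s = uvxyz for some u, v, x, y, z with |vxy| ≤ p, |vy| ≥ 1, and uv^i xy^i z ∈ L for every i ≥ 0.
All symbols are a's, so only lengths matter: let k = |vy|, with 1 ≤ k ≤ |vxy| ≤ p.

Take i = 2: |uv²xy²z| = p² + k, and p² < p² + k ≤ p² + p < (p + 1)².
So the length lies strictly between consecutive squares and is not a perfect square; uv²xy²z ∉ L.

This contradicts the CFL pumping lemma, which requires uv^i xy^i z ∈ L for all i ≥ 0.
Hence L = {a^(n²) : n ≥ 0} is not context-free. ∎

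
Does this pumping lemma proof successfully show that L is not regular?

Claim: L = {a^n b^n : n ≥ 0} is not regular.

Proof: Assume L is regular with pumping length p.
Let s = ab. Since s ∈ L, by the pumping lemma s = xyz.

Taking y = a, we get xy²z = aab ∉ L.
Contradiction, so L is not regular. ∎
The proof is INCORRECT.

Error: The string s = ab may be shorter than p.
The pumping lemma only applies to strings with |s| ≥ p, and p is not under our control.
We must choose s in terms of p, e.g. s = a^p b^p, to ensure |s| ≥ p.
(The proof also fixes one particular y; a valid argument must handle every decomposition with |xy| ≤ p and |y| ≥ 1 — for s = a^p b^p this forces y = a^k, and then xy²z = a^(p+k) b^p ∉ L.)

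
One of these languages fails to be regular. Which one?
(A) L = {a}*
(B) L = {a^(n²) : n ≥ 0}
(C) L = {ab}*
(B) {a^(n²) : n ≥ 0}

(B) L = {a^(n²) : n ≥ 0} is NOT regular.

The pumping lemma can be used to prove this:
After pumping, length is no longer a perfect square

The other languages are regular because they can be recognized by finite automata.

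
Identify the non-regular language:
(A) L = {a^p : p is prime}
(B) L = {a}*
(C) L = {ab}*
(A) {a^p : p is prime}

(A) L = {a^p : p is prime} is NOT regular.

The pumping lemma can be used to prove this:
After pumping, the length becomes composite

The other languages are regular because they can be recognized by finite automata.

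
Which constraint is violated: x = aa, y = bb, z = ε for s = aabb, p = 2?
Violated: |xy| ≤ p

The decomposition x = aa, y = bb, z = ε for s = aabb with p = 2
violates the constraint: |xy| ≤ p

|xy| = |aabb| = 4 > 2 = p. The decomposition puts too many characters in xy.

Pumping lemma constraints:
1. xyz = s (decomposition is valid)
2. |xy| ≤ p
3. |y| > 0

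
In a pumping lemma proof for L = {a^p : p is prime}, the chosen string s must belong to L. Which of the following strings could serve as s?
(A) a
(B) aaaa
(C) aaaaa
(C) aaaaa

The pumping lemma is applied to a string s that lies in L, so first check membership of each option:
- (A) a has length 1, which is not prime, so it is not in L ✗
- (B) aaaa has length 4 = 2 × 2, which is not prime, so it is not in L ✗
- (C) aaaaa has length 5, which is prime, so it is in L ✓

Only (C) aaaaa is in L, so it is the only candidate that could play the role of s.
(In a complete proof one picks s in terms of the pumping length p so that |s| ≥ p is guaranteed; a fixed string like aaaaa illustrates the shape of such an s.)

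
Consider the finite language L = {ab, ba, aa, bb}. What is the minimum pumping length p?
p = 3

For a finite language L, the pumping lemma holds vacuously if p > max|s| for s ∈ L.

The longest string in L = {ab, ba, aa, bb} has length 2.
If p = 3, then no string s ∈ L has |s| ≥ p, so the condition is vacuously true.

The minimum pumping length is p = 3.

Why no smaller p works: for any p ≤ 2, the longest string s ∈ L has |s| = 2 ≥ p, so it would
have to be pumpable; but pumping up (i = 2, 3, ...) produces ever longer strings, which cannot all lie in the
finite language L. So the pumping property fails for every p ≤ 2.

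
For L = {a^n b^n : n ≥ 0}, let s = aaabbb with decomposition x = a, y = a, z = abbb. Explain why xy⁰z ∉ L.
xy⁰z = aabbb ∉ L

Pumping with i = 0 replaces y = a by y⁰ = ε:
- Original: s = xyz = aaabbb; aaabbb = a^3 b^3 has equal counts (3 = 3), so it is in L
- Pumped: xy⁰z = a · ε · abbb = aabbb
- aabbb has 2 a's and 3 b's; 2 ≠ 3, so it is not in L

The pumping lemma would require xy⁰z ∈ L, so this decomposition yields a contradiction.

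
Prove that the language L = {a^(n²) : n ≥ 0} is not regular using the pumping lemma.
Assume for contradiction that L is regular, and let p ≥ 1 be the pumping length given by the pumping lemma.
Choose s = a^(p²). Then s ∈ L and |s| = p² ≥ p.
By the pumping lemma, s = xyz for some x, y, z with |xy| ≤ p, |y| ≥ 1, and xy^i z ∈ L for every i ≥ 0.
Here y = a^k for some k with 1 ≤ k ≤ |xy| ≤ p.

Take i = 2: |xy²z| = p² + k.
Now p² < p² + k ≤ p² + p < p² + 2p + 1 = (p + 1)².
So |xy²z| lies strictly between the consecutive squares p² and (p + 1)², hence is not a perfect square, and xy²z ∉ L.

This contradicts the pumping lemma, which requires xy^i z ∈ L for all i ≥ 0.
Hence L = {a^(n²) : n ≥ 0} is not regular. ∎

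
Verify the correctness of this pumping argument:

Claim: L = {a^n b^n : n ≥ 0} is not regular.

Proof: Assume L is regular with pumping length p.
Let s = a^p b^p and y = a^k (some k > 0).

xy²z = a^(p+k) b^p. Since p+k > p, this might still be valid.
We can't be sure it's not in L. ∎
The proof is INCORRECT.

Error: The conclusion is wrong.
xy²z = a^(p+k) b^p is definitely NOT in L because the number of a's (p+k) ≠ number of b's (p).
The proof incorrectly doubts what is actually a valid contradiction.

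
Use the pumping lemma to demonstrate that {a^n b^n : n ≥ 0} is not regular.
Assume for contradiction that L is regular, and let p ≥ 1 be the pumping length given by the pumping lemma.
Choose s = a^p b^p. Then s ∈ L and |s| = 2p ≥ p.
By the pumping lemma, s = xyz for some x, y, z with |xy| ≤ p, |y| ≥ 1, and xy^i z ∈ L for every i ≥ 0.
Since |xy| ≤ p and the first p symbols of s are all a's, we must have y = a^k for some k with 1 ≤ k ≤ p.

Take i = 2: xy²z = a^(p + k) b^p.
This string has p + k a's but p b's, and p + k > p because k ≥ 1. So xy²z ∉ L.

This contradicts the pumping lemma, which requires xy^i z ∈ L for all i ≥ 0.
Hence L = {a^n b^n : n ≥ 0} is not regular. ∎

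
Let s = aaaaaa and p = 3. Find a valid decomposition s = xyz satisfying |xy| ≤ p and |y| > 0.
x = '', y = 'aaa', z = 'aaa'

For s = aaaaaa and p = 3, one valid decomposition is:
- x = '' (length 0)
- y = 'aaa' (length 3)
- z = 'aaa' (length 3)

Verification:
- xyz = '' + 'aaa' + 'aaa' = aaaaaa ✓
- |xy| = 3 ≤ 3 ✓
- |y| = 3 > 0 ✓

All pumping lemma constraints are satisfied.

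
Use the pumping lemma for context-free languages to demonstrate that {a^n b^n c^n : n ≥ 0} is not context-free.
Assume for contradiction that L is context-free, and let p ≥ 1 be the pumping length given by the pumping lemma for CFLs.
Choose s = a^p b^p c^p. Then s ∈ L and |s| = 3p ≥ p.
By the CFL pumping lemma, s = uvxyz for some u, v, x, y, z with |vxy| ≤ p, |vy| ≥ 1, and uv^i xy^i z ∈ L for every i ≥ 0.

Because |vxy| ≤ p, the window vxy cannot contain both an a and a c: any substring of s containing both must include the entire block b^p plus at least one a and one c, so it has length ≥ p + 2 > p.
Hence at least one of the letters a, c does not occur in vy at all.

Take i = 0: the string uxz is obtained from s by deleting |vy| ≥ 1 symbols, so |uxz| = 3p − |vy| < 3p.
But the letter (a or c) that does not occur in vy still occurs exactly p times in uxz. Every string of L with exactly p copies of some letter is a^p b^p c^p, of length 3p. Since |uxz| < 3p, uxz ∉ L.

This contradicts the CFL pumping lemma, which requires uv^i xy^i z ∈ L for all i ≥ 0.
Hence L = {a^n b^n c^n : n ≥ 0} is not context-free. ∎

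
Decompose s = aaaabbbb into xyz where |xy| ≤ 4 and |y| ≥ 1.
x = 'aa', y = 'aa', z = 'bbbb'

For s = aaaabbbb and p = 4, one valid decomposition is:
- x = 'aa' (length 2)
- y = 'aa' (length 2)
- z = 'bbbb' (length 4)

Verification:
- xyz = 'aa' + 'aa' + 'bbbb' = aaaabbbb ✓
- |xy| = 4 ≤ 4 ✓
- |y| = 2 > 0 ✓

All pumping lemma constraints are satisfied.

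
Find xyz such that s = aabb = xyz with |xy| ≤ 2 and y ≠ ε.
x = '', y = 'aa', z = 'bb'

For s = aabb and p = 2, one valid decomposition is:
- x = '' (length 0)
- y = 'aa' (length 2)
- z = 'bb' (length 2)

Verification:
- xyz = '' + 'aa' + 'bb' = aabb ✓
- |xy| = 2 ≤ 2 ✓
- |y| = 2 > 0 ✓

All pumping lemma constraints are satisfied.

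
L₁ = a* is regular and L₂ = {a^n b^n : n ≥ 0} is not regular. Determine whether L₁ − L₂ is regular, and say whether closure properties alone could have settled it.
Yes — L₁ − L₂ is regular.

The only string of a* that lies in {a^n b^n} is ε, so L₁ − L₂ = a* − {ε} = a⁺ = aa*, which is regular.

Note that the bare facts "L₁ regular, L₂ non-regular" do not settle the question by themselves: the closure of regular languages under ∪, ∩, complement and difference applies only when BOTH operands are regular. With a non-regular operand the result can come out regular or non-regular depending on the specific languages, so one has to work out L₁ − L₂ for this particular pair, as above.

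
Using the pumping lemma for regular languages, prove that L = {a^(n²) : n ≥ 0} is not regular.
Assume for contradiction that L is regular, and let p ≥ 1 be the pumping length given by the pumping lemma.
Choose s = a^(p²). Then s ∈ L and |s| = p² ≥ p.
By the pumping lemma, s = xyz for some x, y, z with |xy| ≤ p, |y| ≥ 1, and xy^i z ∈ L for every i ≥ 0.
Here y = a^k for some k with 1 ≤ k ≤ |xy| ≤ p.

Take i = 2: |xy²z| = p² + k.
Now p² < p² + k ≤ p² + p < p² + 2p + 1 = (p + 1)².
So |xy²z| lies strictly between the consecutive squares p² and (p + 1)², hence is not a perfect square, and xy²z ∉ L.

This contradicts the pumping lemma, which requires xy^i z ∈ L for all i ≥ 0.
Hence L = {a^(n²) : n ≥ 0} is not regular. ∎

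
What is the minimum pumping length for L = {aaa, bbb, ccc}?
p = 4

For a finite language L, the pumping lemma holds vacuously if p > max|s| for s ∈ L.

The longest string in L = {aaa, bbb, ccc} has length 3.
If p = 4, then no string s ∈ L has |s| ≥ p, so the condition is vacuously true.

The minimum pumping length is p = 4.

Why no smaller p works: for any p ≤ 3, the longest string s ∈ L has |s| = 3 ≥ p, so it would
have to be pumpable; but pumping up (i = 2, 3, ...) produces ever longer strings, which cannot all lie in the
finite language L. So the pumping property fails for every p ≤ 3.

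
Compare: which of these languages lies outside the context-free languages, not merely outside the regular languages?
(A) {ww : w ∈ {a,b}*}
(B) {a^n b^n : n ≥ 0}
(A) {ww : w ∈ {a,b}*}

(A) {ww : w ∈ {a,b}*} requires the CFL pumping lemma.

- {a^n b^n : n ≥ 0} is context-free (but not regular)
  • Can be shown non-regular with the regular pumping lemma
  • After pumping, the number of a's and b's become unequal

- {ww : w ∈ {a,b}*} is NOT context-free
  • Requires the CFL pumping lemma to prove
  • Even a PDA cannot compare two arbitrary halves symbol by symbol; CFL pumping on a^p b^p a^p b^p fails

The CFL pumping lemma is "stronger" in that it can prove non-membership
in the larger class of context-free languages.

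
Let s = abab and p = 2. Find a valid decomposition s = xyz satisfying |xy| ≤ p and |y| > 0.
x = '', y = 'a', z = 'bab'

For s = abab and p = 2, one valid decomposition is:
- x = '' (length 0)
- y = 'a' (length 1)
- z = 'bab' (length 3)

Verification:
- xyz = '' + 'a' + 'bab' = abab ✓
- |xy| = 1 ≤ 2 ✓
- |y| = 1 > 0 ✓

All pumping lemma constraints are satisfied.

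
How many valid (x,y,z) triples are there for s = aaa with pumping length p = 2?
3

For s = 'aaa' with pumping length p = 2:

Constraints: |xy| ≤ 2, |y| > 0

Valid decompositions (|xy| ≤ p, |y| ≥ 1):
  • x='', y='a', z='aa'
  • x='a', y='a', z='a'
  • x='', y='aa', z='a'

Total count: 3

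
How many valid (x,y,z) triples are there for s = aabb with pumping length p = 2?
3

For s = 'aabb' with pumping length p = 2:

Constraints: |xy| ≤ 2, |y| > 0

Valid decompositions (|xy| ≤ p, |y| ≥ 1):
  • x='', y='a', z='abb'
  • x='a', y='a', z='bb'
  • x='', y='aa', z='bb'

Total count: 3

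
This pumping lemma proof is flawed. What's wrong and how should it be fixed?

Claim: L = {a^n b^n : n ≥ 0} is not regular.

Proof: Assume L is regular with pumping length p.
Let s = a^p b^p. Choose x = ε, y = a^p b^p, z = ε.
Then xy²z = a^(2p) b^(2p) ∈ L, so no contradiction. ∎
Error: The decomposition violates |xy| ≤ p. With y = a^p b^p, |xy| = |y| = 2p > p. (The proof also miscomputes xy²z, which would be a^p b^p a^p b^p rather than a^(2p) b^(2p), and it wrongly treats one harmless decomposition as settling the matter — the prover does not get to choose the decomposition.)

Correction: The pumping lemma requires |xy| ≤ p, and the argument must handle every decomposition satisfying |xy| ≤ p, |y| ≥ 1. Since s starts with p a's, any such y consists only of a's, say y = a^k with k ≥ 1. Then xy²z = a^(p+k) b^p has unequal numbers of a's and b's, so xy²z ∉ L — the required contradiction.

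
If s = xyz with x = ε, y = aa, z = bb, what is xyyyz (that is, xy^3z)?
aaaaaabb

Given x = '', y = 'aa', z = 'bb' and i = 3:

xy^3z = x + y·y·...·y (3 times) + z
       = '' + 'aa'^3 + 'bb'
       = '' + 'aaaaaa' + 'bb'
       = 'aaaaaabb'

The pumped string is 'aaaaaabb' with length 8.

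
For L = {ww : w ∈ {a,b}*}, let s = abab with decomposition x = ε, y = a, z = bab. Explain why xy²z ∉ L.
xy²z = aabab ∉ L

Pumping with i = 2 replaces y = a by y² = aa:
- Original: s = xyz = abab; abab splits into halves ab · ab, which are equal, so it is in L (w = ab)
- Pumped: xy²z = ε · aa · bab = aabab
- aabab has odd length 5, so it cannot be written as ww and is not in L

The pumping lemma would require xy²z ∈ L, so this decomposition yields a contradiction.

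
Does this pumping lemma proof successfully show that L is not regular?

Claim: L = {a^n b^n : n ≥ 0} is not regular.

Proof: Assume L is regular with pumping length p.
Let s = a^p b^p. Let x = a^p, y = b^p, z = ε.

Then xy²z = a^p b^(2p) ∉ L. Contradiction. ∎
The proof is INCORRECT.

Error: The decomposition violates |xy| ≤ p.
With x = a^p and y = b^p, we have |xy| = 2p > p.
The pumping lemma requires |xy| ≤ p, so y must be within the first p characters.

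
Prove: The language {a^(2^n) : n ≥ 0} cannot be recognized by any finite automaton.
Assume for contradiction that L is regular, and let p ≥ 1 be the pumping length given by the pumping lemma.
Choose s = a^(2^p). Then s ∈ L and |s| = 2^p ≥ p.
By the pumping lemma, s = xyz for some x, y, z with |xy| ≤ p, |y| ≥ 1, and xy^i z ∈ L for every i ≥ 0.
Here y = a^k for some k with 1 ≤ k ≤ |xy| ≤ p, and p < 2^p.

Take i = 2: |xy²z| = 2^p + k.
Now 2^p < 2^p + k ≤ 2^p + p < 2^p + 2^p = 2^(p+1).
So |xy²z| lies strictly between the consecutive powers of two 2^p and 2^(p+1), hence is not a power of 2, and xy²z ∉ L.

This contradicts the pumping lemma, which requires xy^i z ∈ L for all i ≥ 0.
Hence L = {a^(2^n) : n ≥ 0} is not regular. ∎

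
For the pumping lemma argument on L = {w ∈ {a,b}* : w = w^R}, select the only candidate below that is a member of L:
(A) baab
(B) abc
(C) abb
(A) baab

The pumping lemma is applied to a string s that lies in L, so first check membership of each option:
- (A) baab reversed is baab, the same string, so it is a palindrome and is in L ✓
- (B) abc reversed is cba ≠ abc, so it is not a palindrome and is not in L ✗
- (C) abb reversed is bba ≠ abb, so it is not a palindrome and is not in L ✗

Only (A) baab is in L, so it is the only candidate that could play the role of s.
(In a complete proof one picks s in terms of the pumping length p so that |s| ≥ p is guaranteed; a fixed string like baab illustrates the shape of such an s.)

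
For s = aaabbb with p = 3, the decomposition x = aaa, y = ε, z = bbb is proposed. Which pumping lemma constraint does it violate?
Violated: |y| > 0

The decomposition x = aaa, y = ε, z = bbb for s = aaabbb with p = 3
violates the constraint: |y| > 0

|y| = 0, but the pumping lemma requires |y| > 0 (y must be non-empty).

Pumping lemma constraints:
1. xyz = s (decomposition is valid)
2. |xy| ≤ p
3. |y| > 0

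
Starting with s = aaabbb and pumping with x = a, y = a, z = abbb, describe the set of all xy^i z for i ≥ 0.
{xy^i z : i ≥ 0} = {a^(2+i) b^3 : i ≥ 0} = {aabbb, aaabbb, aaaabbb, ...}

With x = a, y = a, z = abbb: Starting with aaabbb and pumping the second 'a', we get strings with 2+i a's followed by 3 b's for i = 0, 1, 2, ...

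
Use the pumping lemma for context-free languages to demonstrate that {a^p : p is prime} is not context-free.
Assume for contradiction that L is context-free, and let p ≥ 1 be the pumping length given by the pumping lemma for CFLs.
Choose a prime q with q ≥ p and let s = a^q. Then s ∈ L and |s| = q ≥ p.
By the CFL pumping lemma, s = uvxyz for some u, v, x, y, z with |vxy| ≤ p, |vy| ≥ 1, and uv^i xy^i z ∈ L for every i ≥ 0.
All symbols are a's, so only lengths matter: let k = |vy|, with 1 ≤ k ≤ p. Then |uv^i xy^i z| = q + (i − 1)k.

Take i = q + 1: the length is q + qk = q(k + 1).
Both factors satisfy q ≥ 2 and k + 1 ≥ 2, so q(k + 1) is composite and uv^(q+1) xy^(q+1) z ∉ L.

This contradicts the CFL pumping lemma, which requires uv^i xy^i z ∈ L for all i ≥ 0.
Hence L = {a^p : p is prime} is not context-free. ∎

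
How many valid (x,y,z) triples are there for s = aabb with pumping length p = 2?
3

For s = 'aabb' with pumping length p = 2:

Constraints: |xy| ≤ 2, |y| > 0

Valid decompositions (|xy| ≤ p, |y| ≥ 1):
  • x='', y='a', z='abb'
  • x='a', y='a', z='bb'
  • x='', y='aa', z='bb'

Total count: 3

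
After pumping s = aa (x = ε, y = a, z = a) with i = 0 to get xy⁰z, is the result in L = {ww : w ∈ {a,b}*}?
No

xy⁰z = ε · ε · a = a.
a has odd length 1, so it cannot be written as ww and is not in L.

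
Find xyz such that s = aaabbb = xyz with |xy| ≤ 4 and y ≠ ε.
x = 'aa', y = 'a', z = 'bbb'

For s = aaabbb and p = 4, one valid decomposition is:
- x = 'aa' (length 2)
- y = 'a' (length 1)
- z = 'bbb' (length 3)

Verification:
- xyz = 'aa' + 'a' + 'bbb' = aaabbb ✓
- |xy| = 3 ≤ 4 ✓
- |y| = 1 > 0 ✓

All pumping lemma constraints are satisfied.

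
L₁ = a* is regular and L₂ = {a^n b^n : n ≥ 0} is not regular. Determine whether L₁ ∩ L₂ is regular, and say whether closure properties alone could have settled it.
Yes — L₁ ∩ L₂ is regular.

A string of a* contains no b's, and the only string of {a^n b^n} with no b's is ε (n = 0). So L₁ ∩ L₂ = {ε}, a finite language, which is regular.

Note that the bare facts "L₁ regular, L₂ non-regular" do not settle the question by themselves: the closure of regular languages under ∪, ∩, complement and difference applies only when BOTH operands are regular. With a non-regular operand the result can come out regular or non-regular depending on the specific languages, so one has to work out L₁ ∩ L₂ for this particular pair, as above.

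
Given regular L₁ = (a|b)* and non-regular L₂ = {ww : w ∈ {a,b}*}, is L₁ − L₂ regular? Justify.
No — L₁ − L₂ is not regular.

L₁ − L₂ is the complement of {ww} within {a,b}*. If it were regular, its complement {ww} would be regular as well (regular languages are closed under complement) — contradiction. So L₁ − L₂ is not regular.

Note that the bare facts "L₁ regular, L₂ non-regular" do not settle the question by themselves: the closure of regular languages under ∪, ∩, complement and difference applies only when BOTH operands are regular. With a non-regular operand the result can come out regular or non-regular depending on the specific languages, so one has to work out L₁ − L₂ for this particular pair, as above.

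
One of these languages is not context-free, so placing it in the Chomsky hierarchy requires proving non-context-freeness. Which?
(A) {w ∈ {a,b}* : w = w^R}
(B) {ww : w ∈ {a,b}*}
(B) {ww : w ∈ {a,b}*}

(B) {ww : w ∈ {a,b}*} requires the CFL pumping lemma.

- {w ∈ {a,b}* : w = w^R} is context-free (but not regular)
  • Can be shown non-regular with the regular pumping lemma
  • After pumping, the string is no longer symmetric

- {ww : w ∈ {a,b}*} is NOT context-free
  • Requires the CFL pumping lemma to prove
  • Even a PDA cannot compare two arbitrary halves symbol by symbol; CFL pumping on a^p b^p a^p b^p fails

The CFL pumping lemma is "stronger" in that it can prove non-membership
in the larger class of context-free languages.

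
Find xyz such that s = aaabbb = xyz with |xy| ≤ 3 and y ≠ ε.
x = '', y = 'aa', z = 'abbb'

For s = aaabbb and p = 3, one valid decomposition is:
- x = '' (length 0)
- y = 'aa' (length 2)
- z = 'abbb' (length 4)

Verification:
- xyz = '' + 'aa' + 'abbb' = aaabbb ✓
- |xy| = 2 ≤ 3 ✓
- |y| = 2 > 0 ✓

All pumping lemma constraints are satisfied.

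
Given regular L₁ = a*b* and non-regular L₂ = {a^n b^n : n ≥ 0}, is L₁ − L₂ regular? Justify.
No — L₁ − L₂ is not regular.

a*b* − {a^n b^n} = {a^n b^m : n ≠ m}. If this were regular, then its complement intersected with a*b*, namely {a^n b^n : n ≥ 0}, would be regular too (closure under complement and intersection) — contradiction. So L₁ − L₂ is not regular.

Note that the bare facts "L₁ regular, L₂ non-regular" do not settle the question by themselves: the closure of regular languages under ∪, ∩, complement and difference applies only when BOTH operands are regular. With a non-regular operand the result can come out regular or non-regular depending on the specific languages, so one has to work out L₁ − L₂ for this particular pair, as above.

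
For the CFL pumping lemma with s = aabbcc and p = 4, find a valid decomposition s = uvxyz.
u='a', v='a', x='bb', y='c', z='c'

For s = aabbcc with pumping length p = 4:

One valid decomposition:
- u = 'a'
- v = 'a'
- x = 'bb'
- y = 'c'
- z = 'c'

Verification:
- uvxyz = 'a' + 'a' + 'bb' + 'c' + 'c' = aabbcc ✓
- |vxy| = |'abbc'| = 4 ≤ 4 ✓
- |vy| = |'ac'| = 2 > 0 ✓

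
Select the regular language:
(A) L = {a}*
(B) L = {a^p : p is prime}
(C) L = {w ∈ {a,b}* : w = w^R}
(A) {a}*

(A) L = {a}* is regular.

This can be recognized by a finite automaton (DFA/NFA).
Regular expressions like {a}* define regular languages.

The other choices are not regular:
- {w ∈ {a,b}* : w = w^R}: After pumping, the string is no longer symmetric
- {a^p : p is prime}: After pumping, the length becomes composite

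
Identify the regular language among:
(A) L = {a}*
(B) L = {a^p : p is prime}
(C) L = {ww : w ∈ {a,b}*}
(A) {a}*

(A) L = {a}* is regular.

This can be recognized by a finite automaton (DFA/NFA).
Regular expressions like {a}* define regular languages.

The other choices are not regular:
- {a^p : p is prime}: After pumping, the length becomes composite
- {ww : w ∈ {a,b}*}: After pumping, the two halves no longer match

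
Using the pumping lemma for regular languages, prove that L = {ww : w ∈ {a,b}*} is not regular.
Assume for contradiction that L is regular, and let p ≥ 1 be the pumping length given by the pumping lemma.
Choose s = a^p b a^p b. Then s ∈ L (take w = a^p b) and |s| = 2p + 2 ≥ p.
By the pumping lemma, s = xyz for some x, y, z with |xy| ≤ p, |y| ≥ 1, and xy^i z ∈ L for every i ≥ 0.
Since |xy| ≤ p and the first p symbols of s are all a's, y = a^k for some k with 1 ≤ k ≤ p.

Take i = 2: t = xy²z = a^(p + k) b a^p b.
Suppose t = uu for some string u. The string t contains exactly two b's and ends in b, so u contains exactly one b and ends in b; hence u = a^j b for some j, and uu = a^j b a^j b. Comparing with t = a^(p + k) b a^p b forces j = p + k (first block) and j = p (second block), which is impossible since k ≥ 1. So t ∉ L.

This contradicts the pumping lemma, which requires xy^i z ∈ L for all i ≥ 0.
Hence L = {ww : w ∈ {a,b}*} is not regular. ∎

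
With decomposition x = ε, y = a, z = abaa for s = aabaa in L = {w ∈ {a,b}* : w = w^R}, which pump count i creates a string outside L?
i = 2

xy²z = ε · aa · abaa = aaabaa; aaabaa reversed is aabaaa ≠ aaabaa, so it is not a palindrome and is not in L.
(Other choices also work, e.g. i = 0, 3; only i = 1 is guaranteed to stay in L since xy¹z = s.)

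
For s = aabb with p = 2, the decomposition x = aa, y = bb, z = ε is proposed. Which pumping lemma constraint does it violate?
Violated: |xy| ≤ p

The decomposition x = aa, y = bb, z = ε for s = aabb with p = 2
violates the constraint: |xy| ≤ p

|xy| = |aabb| = 4 > 2 = p. The decomposition puts too many characters in xy.

Pumping lemma constraints:
1. xyz = s (decomposition is valid)
2. |xy| ≤ p
3. |y| > 0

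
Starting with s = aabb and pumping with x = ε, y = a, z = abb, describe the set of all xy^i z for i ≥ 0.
{xy^i z : i ≥ 0} = {a^(i+1) b^2 : i ≥ 0} = {abb, aabb, aaabb, ...}

With x = ε, y = a, z = abb: Starting with aabb and pumping the first 'a' (z = abb keeps the second 'a'), we get strings with i+1 a's followed by 2 b's for i = 0, 1, 2, ...; note bb is not produced because z always contributes one a.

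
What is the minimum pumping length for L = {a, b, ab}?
p = 3

For a finite language L, the pumping lemma holds vacuously if p > max|s| for s ∈ L.

The longest string in L = {a, b, ab} has length 2.
If p = 3, then no string s ∈ L has |s| ≥ p, so the condition is vacuously true.

The minimum pumping length is p = 3.

Why no smaller p works: for any p ≤ 2, the longest string s ∈ L has |s| = 2 ≥ p, so it would
have to be pumpable; but pumping up (i = 2, 3, ...) produces ever longer strings, which cannot all lie in the
finite language L. So the pumping property fails for every p ≤ 2.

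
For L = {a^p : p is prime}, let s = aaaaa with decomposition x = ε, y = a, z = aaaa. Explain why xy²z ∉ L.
xy²z = aaaaaa ∉ L

Pumping with i = 2 replaces y = a by y² = aa:
- Original: s = xyz = aaaaa; aaaaa has length 5, which is prime, so it is in L
- Pumped: xy²z = ε · aa · aaaa = aaaaaa
- aaaaaa has length 6 = 2 × 3, which is not prime, so it is not in L

The pumping lemma would require xy²z ∈ L, so this decomposition yields a contradiction.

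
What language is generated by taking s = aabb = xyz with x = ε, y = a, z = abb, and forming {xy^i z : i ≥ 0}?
{xy^i z : i ≥ 0} = {a^(i+1) b^2 : i ≥ 0} = {abb, aabb, aaabb, ...}

With x = ε, y = a, z = abb: Starting with aabb and pumping the first 'a' (z = abb keeps the second 'a'), we get strings with i+1 a's followed by 2 b's for i = 0, 1, 2, ...; note bb is not produced because z always contributes one a.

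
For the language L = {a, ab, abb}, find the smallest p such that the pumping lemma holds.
p = 4

For a finite language L, the pumping lemma holds vacuously if p > max|s| for s ∈ L.

The longest string in L = {a, ab, abb} has length 3.
If p = 4, then no string s ∈ L has |s| ≥ p, so the condition is vacuously true.

The minimum pumping length is p = 4.

Why no smaller p works: for any p ≤ 3, the longest string s ∈ L has |s| = 3 ≥ p, so it would
have to be pumpable; but pumping up (i = 2, 3, ...) produces ever longer strings, which cannot all lie in the
finite language L. So the pumping property fails for every p ≤ 3.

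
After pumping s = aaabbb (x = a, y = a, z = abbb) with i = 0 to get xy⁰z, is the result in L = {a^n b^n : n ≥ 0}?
No

xy⁰z = a · ε · abbb = aabbb.
aabbb has 2 a's and 3 b's; 2 ≠ 3, so it is not in L.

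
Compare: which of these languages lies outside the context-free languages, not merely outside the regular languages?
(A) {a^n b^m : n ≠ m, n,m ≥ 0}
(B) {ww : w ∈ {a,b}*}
(B) {ww : w ∈ {a,b}*}

(B) {ww : w ∈ {a,b}*} requires the CFL pumping lemma.

- {a^n b^m : n ≠ m, n,m ≥ 0} is context-free (but not regular)
  • Can be shown non-regular with the regular pumping lemma
  • After pumping a's, we can make n = m

- {ww : w ∈ {a,b}*} is NOT context-free
  • Requires the CFL pumping lemma to prove
  • Cannot verify equality of two arbitrary substrings

The CFL pumping lemma is "stronger" in that it can prove non-membership
in the larger class of context-free languages.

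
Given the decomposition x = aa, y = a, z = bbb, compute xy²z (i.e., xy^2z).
aaaabbb

Given x = 'aa', y = 'a', z = 'bbb' and i = 2:

xy^2z = x + y·y·...·y (2 times) + z
       = 'aa' + 'a'^2 + 'bbb'
       = 'aa' + 'aa' + 'bbb'
       = 'aaaabbb'

The pumped string is 'aaaabbb' with length 7.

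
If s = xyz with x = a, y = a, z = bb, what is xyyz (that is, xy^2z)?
aaabb

Given x = 'a', y = 'a', z = 'bb' and i = 2:

xy^2z = x + y·y·...·y (2 times) + z
       = 'a' + 'a'^2 + 'bb'
       = 'a' + 'aa' + 'bb'
       = 'aaabb'

The pumped string is 'aaabb' with length 5.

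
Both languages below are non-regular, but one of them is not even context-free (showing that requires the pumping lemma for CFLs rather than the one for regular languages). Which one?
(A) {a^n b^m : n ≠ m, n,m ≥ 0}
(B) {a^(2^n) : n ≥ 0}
(B) {a^(2^n) : n ≥ 0}

(B) {a^(2^n) : n ≥ 0} requires the CFL pumping lemma.

- {a^n b^m : n ≠ m, n,m ≥ 0} is context-free (but not regular)
  • Can be shown non-regular with the regular pumping lemma
  • After pumping a's, we can make n = m

- {a^(2^n) : n ≥ 0} is NOT context-free
  • Requires the CFL pumping lemma to prove
  • Gaps between powers of 2 grow exponentially

The CFL pumping lemma is "stronger" in that it can prove non-membership
in the larger class of context-free languages.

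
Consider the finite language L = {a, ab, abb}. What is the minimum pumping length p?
p = 4

For a finite language L, the pumping lemma holds vacuously if p > max|s| for s ∈ L.

The longest string in L = {a, ab, abb} has length 3.
If p = 4, then no string s ∈ L has |s| ≥ p, so the condition is vacuously true.

The minimum pumping length is p = 4.

Why no smaller p works: for any p ≤ 3, the longest string s ∈ L has |s| = 3 ≥ p, so it would
have to be pumpable; but pumping up (i = 2, 3, ...) produces ever longer strings, which cannot all lie in the
finite language L. So the pumping property fails for every p ≤ 3.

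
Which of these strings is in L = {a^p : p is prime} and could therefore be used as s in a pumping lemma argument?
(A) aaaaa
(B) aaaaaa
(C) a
(A) aaaaa

The pumping lemma is applied to a string s that lies in L, so first check membership of each option:
- (A) aaaaa has length 5, which is prime, so it is in L ✓
- (B) aaaaaa has length 6 = 2 × 3, which is not prime, so it is not in L ✗
- (C) a has length 1, which is not prime, so it is not in L ✗

Only (A) aaaaa is in L, so it is the only candidate that could play the role of s.
(In a complete proof one picks s in terms of the pumping length p so that |s| ≥ p is guaranteed; a fixed string like aaaaa illustrates the shape of such an s.)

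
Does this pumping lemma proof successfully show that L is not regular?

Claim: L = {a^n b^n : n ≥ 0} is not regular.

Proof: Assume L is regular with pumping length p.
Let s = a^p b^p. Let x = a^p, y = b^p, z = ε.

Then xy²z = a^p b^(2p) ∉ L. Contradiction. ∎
The proof is INCORRECT.

Error: The decomposition violates |xy| ≤ p.
With x = a^p and y = b^p, we have |xy| = 2p > p.
The pumping lemma requires |xy| ≤ p, so y must be within the first p characters.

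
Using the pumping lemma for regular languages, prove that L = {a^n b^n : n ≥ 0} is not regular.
Assume for contradiction that L is regular, and let p ≥ 1 be the pumping length given by the pumping lemma.
Choose s = a^p b^p. Then s ∈ L and |s| = 2p ≥ p.
By the pumping lemma, s = xyz for some x, y, z with |xy| ≤ p, |y| ≥ 1, and xy^i z ∈ L for every i ≥ 0.
Since |xy| ≤ p and the first p symbols of s are all a's, we must have y = a^k for some k with 1 ≤ k ≤ p.

Take i = 0: xy⁰z = a^(p − k) b^p.
This string has p − k a's but p b's, and p − k < p because k ≥ 1. So xy⁰z ∉ L.

This contradicts the pumping lemma, which requires xy^i z ∈ L for all i ≥ 0.
Hence L = {a^n b^n : n ≥ 0} is not regular. ∎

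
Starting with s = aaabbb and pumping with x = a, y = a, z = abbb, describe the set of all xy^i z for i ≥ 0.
{xy^i z : i ≥ 0} = {a^(2+i) b^3 : i ≥ 0} = {aabbb, aaabbb, aaaabbb, ...}

With x = a, y = a, z = abbb: Starting with aaabbb and pumping the second 'a', we get strings with 2+i a's followed by 3 b's for i = 0, 1, 2, ...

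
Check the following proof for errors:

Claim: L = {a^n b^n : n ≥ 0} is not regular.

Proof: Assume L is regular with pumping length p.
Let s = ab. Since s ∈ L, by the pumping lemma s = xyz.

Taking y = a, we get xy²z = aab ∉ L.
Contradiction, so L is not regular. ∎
The proof is INCORRECT.

Error: The string s = ab may be shorter than p.
The pumping lemma only applies to strings with |s| ≥ p, and p is not under our control.
We must choose s in terms of p, e.g. s = a^p b^p, to ensure |s| ≥ p.
(The proof also fixes one particular y; a valid argument must handle every decomposition with |xy| ≤ p and |y| ≥ 1 — for s = a^p b^p this forces y = a^k, and then xy²z = a^(p+k) b^p ∉ L.)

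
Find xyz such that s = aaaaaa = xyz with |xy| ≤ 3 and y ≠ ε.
x = 'aa', y = 'a', z = 'aaa'

For s = aaaaaa and p = 3, one valid decomposition is:
- x = 'aa' (length 2)
- y = 'a' (length 1)
- z = 'aaa' (length 3)

Verification:
- xyz = 'aa' + 'a' + 'aaa' = aaaaaa ✓
- |xy| = 3 ≤ 3 ✓
- |y| = 1 > 0 ✓

All pumping lemma constraints are satisfied.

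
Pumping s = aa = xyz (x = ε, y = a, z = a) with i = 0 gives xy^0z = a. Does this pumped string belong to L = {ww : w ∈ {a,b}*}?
No

xy⁰z = ε · ε · a = a.
a has odd length 1, so it cannot be written as ww and is not in L.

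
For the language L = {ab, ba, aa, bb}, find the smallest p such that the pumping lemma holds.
p = 3

For a finite language L, the pumping lemma holds vacuously if p > max|s| for s ∈ L.

The longest string in L = {ab, ba, aa, bb} has length 2.
If p = 3, then no string s ∈ L has |s| ≥ p, so the condition is vacuously true.

The minimum pumping length is p = 3.

Why no smaller p works: for any p ≤ 2, the longest string s ∈ L has |s| = 2 ≥ p, so it would
have to be pumpable; but pumping up (i = 2, 3, ...) produces ever longer strings, which cannot all lie in the
finite language L. So the pumping property fails for every p ≤ 2.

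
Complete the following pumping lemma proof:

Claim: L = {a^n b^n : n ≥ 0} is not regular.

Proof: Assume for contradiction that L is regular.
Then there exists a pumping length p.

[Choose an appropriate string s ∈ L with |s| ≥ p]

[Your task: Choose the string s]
s = a^p b^p

This string is in L (has equal a's and b's) and has length 2p ≥ p.
Any decomposition xyz with |xy| ≤ p means y consists only of a's,
so pumping will unbalance the counts.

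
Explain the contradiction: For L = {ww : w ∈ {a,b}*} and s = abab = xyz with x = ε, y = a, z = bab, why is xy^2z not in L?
xy²z = aabab ∉ L

Pumping with i = 2 replaces y = a by y² = aa:
- Original: s = xyz = abab; abab splits into halves ab · ab, which are equal, so it is in L (w = ab)
- Pumped: xy²z = ε · aa · bab = aabab
- aabab has odd length 5, so it cannot be written as ww and is not in L

The pumping lemma would require xy²z ∈ L, so this decomposition yields a contradiction.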